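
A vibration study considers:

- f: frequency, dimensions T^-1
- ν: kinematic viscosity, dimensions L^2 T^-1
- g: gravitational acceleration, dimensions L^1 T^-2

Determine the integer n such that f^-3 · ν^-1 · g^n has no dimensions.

Balance the L exponent: (1)·n from g, plus −3·(0) − (2) = -2 from the rest, must sum to zero.
n − 2 = 0, so n = 2.

2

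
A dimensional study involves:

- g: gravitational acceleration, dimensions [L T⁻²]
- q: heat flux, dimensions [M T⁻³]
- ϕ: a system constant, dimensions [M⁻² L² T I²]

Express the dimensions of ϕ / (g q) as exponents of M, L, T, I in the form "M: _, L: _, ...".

M: -3, L: 1, T: 6, I: 2

Collect each base-dimension exponent across the product:
  M: −(0) − (1) + (-2) = -3
  L: −(1) − (0) + (2) = 1
  T: −(-2) − (-3) + (1) = 6
  I: −(0) − (0) + (2) = 2
So the dimensions are [M⁻³ L T⁶ I²].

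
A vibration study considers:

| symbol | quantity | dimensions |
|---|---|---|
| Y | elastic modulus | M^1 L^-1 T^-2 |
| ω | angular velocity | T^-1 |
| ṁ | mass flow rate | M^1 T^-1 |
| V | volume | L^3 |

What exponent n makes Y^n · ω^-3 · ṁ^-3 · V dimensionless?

Balance the M exponent: (1)·n from Y, plus −3·(0) − 3·(1) + (0) = -3 from the rest, must sum to zero.
n − 3 = 0, so n = 3.

3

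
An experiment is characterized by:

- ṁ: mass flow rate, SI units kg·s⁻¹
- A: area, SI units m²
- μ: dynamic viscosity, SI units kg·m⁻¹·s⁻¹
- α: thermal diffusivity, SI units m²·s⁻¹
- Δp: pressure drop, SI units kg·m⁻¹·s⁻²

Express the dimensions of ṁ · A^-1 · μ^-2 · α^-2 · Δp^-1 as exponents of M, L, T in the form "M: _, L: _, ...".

M: -2, L: -3, T: 5

Collect each base-dimension exponent across the product:
  M: (1) − (0) − 2·(1) − 2·(0) − (1) = -2
  L: (0) − (2) − 2·(-1) − 2·(2) − (-1) = -3
  T: (-1) − (0) − 2·(-1) − 2·(-1) − (-2) = 5
So the dimensions are [M⁻² L⁻³ T⁵].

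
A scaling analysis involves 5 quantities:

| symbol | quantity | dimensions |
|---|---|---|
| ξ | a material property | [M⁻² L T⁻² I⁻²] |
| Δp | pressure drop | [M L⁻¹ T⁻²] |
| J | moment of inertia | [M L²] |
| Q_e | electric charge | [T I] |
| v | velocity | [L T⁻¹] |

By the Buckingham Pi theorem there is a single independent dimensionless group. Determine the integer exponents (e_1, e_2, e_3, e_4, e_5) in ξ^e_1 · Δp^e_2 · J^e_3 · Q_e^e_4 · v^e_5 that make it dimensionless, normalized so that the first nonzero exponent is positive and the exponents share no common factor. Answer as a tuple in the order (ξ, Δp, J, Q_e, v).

(1, 1, 1, 2, -2)

M: e_1·(-2) + e_2·(1) + e_3·(1) + e_4·(0) + e_5·(0) = 0
L: e_1·(1) + e_2·(-1) + e_3·(2) + e_4·(0) + e_5·(1) = 0
T: e_1·(-2) + e_2·(-2) + e_3·(0) + e_4·(1) + e_5·(-1) = 0
I: e_1·(-2) + e_2·(0) + e_3·(0) + e_4·(1) + e_5·(0) = 0
Solving this homogeneous linear system for the smallest-integer solution (first nonzero entry positive) gives (1, 1, 1, 2, -2).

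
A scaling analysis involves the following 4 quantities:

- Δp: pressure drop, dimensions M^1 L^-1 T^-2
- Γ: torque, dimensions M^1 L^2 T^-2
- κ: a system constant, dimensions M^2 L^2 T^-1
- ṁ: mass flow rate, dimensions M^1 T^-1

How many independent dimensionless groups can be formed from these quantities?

There are 4 variables and 3 base dimensions (M, L, T).
The dimension matrix has rank 3.
Independent dimensionless groups: 4 − 3 = 1.

1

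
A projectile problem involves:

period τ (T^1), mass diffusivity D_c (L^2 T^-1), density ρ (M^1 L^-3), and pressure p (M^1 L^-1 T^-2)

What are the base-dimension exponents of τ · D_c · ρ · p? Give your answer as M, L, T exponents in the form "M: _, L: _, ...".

Collect each base-dimension exponent across the product:
  M: (0) + (0) + (1) + (1) = 2
  L: (0) + (2) + (-3) + (-1) = -2
  T: (1) + (-1) + (0) + (-2) = -2
So the dimensions are [M² L⁻² T⁻²].

M: 2, L: -2, T: -2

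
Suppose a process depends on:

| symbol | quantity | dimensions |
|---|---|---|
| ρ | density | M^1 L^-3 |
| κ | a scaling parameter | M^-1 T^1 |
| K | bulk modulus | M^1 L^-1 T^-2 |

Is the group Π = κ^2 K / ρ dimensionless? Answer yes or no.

no

Sum the exponent of each base dimension across the product:
  M: −[ρ]_M + 2·[κ]_M + [K]_M = −(1) + 2·(-1) + (1) = -2
  L: −[ρ]_L + 2·[κ]_L + [K]_L = −(-3) + 2·(0) + (-1) = 2
  T: −[ρ]_T + 2·[κ]_T + [K]_T = −(0) + 2·(1) + (-2) = 0
Net dimensions [M⁻² L²] ≠ [1] — not dimensionless.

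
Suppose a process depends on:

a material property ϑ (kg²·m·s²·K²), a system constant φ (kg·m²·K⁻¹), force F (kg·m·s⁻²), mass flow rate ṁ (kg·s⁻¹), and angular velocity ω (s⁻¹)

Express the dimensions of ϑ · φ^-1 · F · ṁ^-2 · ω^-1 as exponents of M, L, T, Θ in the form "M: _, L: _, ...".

M: 0, L: 0, T: 3, Θ: 3

Collect each base-dimension exponent across the product:
  M: (2) − (1) + (1) − 2·(1) − (0) = 0
  L: (1) − (2) + (1) − 2·(0) − (0) = 0
  T: (2) − (0) + (-2) − 2·(-1) − (-1) = 3
  Θ: (2) − (-1) + (0) − 2·(0) − (0) = 3
So the dimensions are [T³ Θ³].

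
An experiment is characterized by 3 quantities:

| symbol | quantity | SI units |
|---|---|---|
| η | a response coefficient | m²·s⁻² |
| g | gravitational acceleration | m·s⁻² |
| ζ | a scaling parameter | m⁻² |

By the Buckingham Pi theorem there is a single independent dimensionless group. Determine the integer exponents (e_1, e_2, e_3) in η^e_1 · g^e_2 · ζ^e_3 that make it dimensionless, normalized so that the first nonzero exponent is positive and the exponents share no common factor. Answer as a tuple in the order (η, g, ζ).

L: e_1·(2) + e_2·(1) + e_3·(-2) = 0
T: e_1·(-2) + e_2·(-2) + e_3·(0) = 0
Solving this homogeneous linear system for the smallest-integer solution (first nonzero entry positive) gives (2, -2, 1).

(2, -2, 1)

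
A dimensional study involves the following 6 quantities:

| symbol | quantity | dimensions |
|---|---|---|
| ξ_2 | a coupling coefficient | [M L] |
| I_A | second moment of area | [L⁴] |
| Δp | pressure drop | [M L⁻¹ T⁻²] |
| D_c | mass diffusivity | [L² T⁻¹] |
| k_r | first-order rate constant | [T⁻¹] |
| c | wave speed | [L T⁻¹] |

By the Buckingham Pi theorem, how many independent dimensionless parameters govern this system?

3

There are 6 variables and 3 base dimensions (M, L, T).
The dimension matrix has rank 3.
Independent dimensionless groups: 6 − 3 = 3.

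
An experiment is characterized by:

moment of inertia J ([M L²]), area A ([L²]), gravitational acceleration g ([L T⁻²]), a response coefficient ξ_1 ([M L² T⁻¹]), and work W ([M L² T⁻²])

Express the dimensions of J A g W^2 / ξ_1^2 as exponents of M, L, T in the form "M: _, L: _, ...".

Collect each base-dimension exponent across the product:
  M: (1) + (0) + (0) − 2·(1) + 2·(1) = 1
  L: (2) + (2) + (1) − 2·(2) + 2·(2) = 5
  T: (0) + (0) + (-2) − 2·(-1) + 2·(-2) = -4
So the dimensions are [M L⁵ T⁻⁴].

M: 1, L: 5, T: -4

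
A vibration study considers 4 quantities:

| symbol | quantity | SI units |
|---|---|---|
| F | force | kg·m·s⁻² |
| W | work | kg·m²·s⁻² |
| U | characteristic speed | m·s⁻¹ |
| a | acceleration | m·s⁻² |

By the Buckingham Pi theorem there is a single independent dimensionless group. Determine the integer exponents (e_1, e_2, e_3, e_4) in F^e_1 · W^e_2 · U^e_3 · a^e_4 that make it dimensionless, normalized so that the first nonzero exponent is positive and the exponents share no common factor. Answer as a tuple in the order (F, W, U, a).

(1, -1, 2, -1)

M: e_1·(1) + e_2·(1) + e_3·(0) + e_4·(0) = 0
L: e_1·(1) + e_2·(2) + e_3·(1) + e_4·(1) = 0
T: e_1·(-2) + e_2·(-2) + e_3·(-1) + e_4·(-2) = 0
Solving this homogeneous linear system for the smallest-integer solution (first nonzero entry positive) gives (1, -1, 2, -1).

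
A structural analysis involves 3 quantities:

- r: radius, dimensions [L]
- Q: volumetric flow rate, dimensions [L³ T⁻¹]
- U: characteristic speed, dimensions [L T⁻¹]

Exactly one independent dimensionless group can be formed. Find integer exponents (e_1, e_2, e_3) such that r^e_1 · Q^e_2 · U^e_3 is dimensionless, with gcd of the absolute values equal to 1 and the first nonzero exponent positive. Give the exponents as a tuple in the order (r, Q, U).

L: e_1·(1) + e_2·(3) + e_3·(1) = 0
T: e_1·(0) + e_2·(-1) + e_3·(-1) = 0
Solving this homogeneous linear system for the smallest-integer solution (first nonzero entry positive) gives (2, -1, 1).

(2, -1, 1)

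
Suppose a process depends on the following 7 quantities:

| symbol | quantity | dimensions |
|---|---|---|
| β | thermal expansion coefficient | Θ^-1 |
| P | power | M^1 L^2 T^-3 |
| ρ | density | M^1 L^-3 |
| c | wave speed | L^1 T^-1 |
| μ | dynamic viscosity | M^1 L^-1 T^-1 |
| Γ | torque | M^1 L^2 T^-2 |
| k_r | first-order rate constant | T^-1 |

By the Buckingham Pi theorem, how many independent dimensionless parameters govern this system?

3

There are 7 variables and 4 base dimensions (M, L, T, Θ).
The dimension matrix has rank 4.
Independent dimensionless groups: 7 − 4 = 3.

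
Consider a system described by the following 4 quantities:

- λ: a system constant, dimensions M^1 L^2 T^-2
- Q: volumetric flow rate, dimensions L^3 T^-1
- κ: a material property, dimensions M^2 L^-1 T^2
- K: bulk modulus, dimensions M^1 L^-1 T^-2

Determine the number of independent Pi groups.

1

There are 4 variables and 3 base dimensions (M, L, T).
The dimension matrix has rank 3.
Independent dimensionless groups: 4 − 3 = 1.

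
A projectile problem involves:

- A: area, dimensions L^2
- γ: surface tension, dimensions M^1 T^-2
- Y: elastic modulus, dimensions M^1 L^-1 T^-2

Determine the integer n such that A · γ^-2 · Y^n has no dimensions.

Balance the M exponent: (1)·n from Y, plus (0) − 2·(1) = -2 from the rest, must sum to zero.
n − 2 = 0, so n = 2.

2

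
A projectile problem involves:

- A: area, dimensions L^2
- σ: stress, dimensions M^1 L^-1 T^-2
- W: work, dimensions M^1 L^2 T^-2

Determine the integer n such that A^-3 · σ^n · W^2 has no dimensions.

Balance the M exponent: (1)·n from σ, plus −3·(0) + 2·(1) = 2 from the rest, must sum to zero.
n + 2 = 0, so n = -2.

-2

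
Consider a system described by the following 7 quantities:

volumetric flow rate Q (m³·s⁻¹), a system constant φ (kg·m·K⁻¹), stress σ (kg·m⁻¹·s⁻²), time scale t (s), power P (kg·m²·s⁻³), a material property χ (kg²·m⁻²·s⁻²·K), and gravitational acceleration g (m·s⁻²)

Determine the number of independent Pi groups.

There are 7 variables and 4 base dimensions (M, L, T, Θ).
The dimension matrix has rank 4.
Independent dimensionless groups: 7 − 4 = 3.

3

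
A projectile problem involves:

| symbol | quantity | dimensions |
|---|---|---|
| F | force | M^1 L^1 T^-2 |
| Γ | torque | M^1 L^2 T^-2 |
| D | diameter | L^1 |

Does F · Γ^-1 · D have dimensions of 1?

Sum the exponent of each base dimension across the product:
  M: [F]_M − [Γ]_M + [D]_M = (1) − (1) + (0) = 0
  L: [F]_L − [Γ]_L + [D]_L = (1) − (2) + (1) = 0
  T: [F]_T − [Γ]_T + [D]_T = (-2) − (-2) + (0) = 0
All base exponents vanish — dimensionless.

yes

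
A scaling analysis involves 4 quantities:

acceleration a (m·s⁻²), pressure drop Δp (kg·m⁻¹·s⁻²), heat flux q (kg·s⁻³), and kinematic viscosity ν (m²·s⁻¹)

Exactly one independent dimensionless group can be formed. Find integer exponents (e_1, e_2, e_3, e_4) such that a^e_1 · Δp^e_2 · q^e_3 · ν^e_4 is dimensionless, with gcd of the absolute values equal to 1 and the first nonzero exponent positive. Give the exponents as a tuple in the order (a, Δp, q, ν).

(1, 3, -3, 1)

M: e_1·(0) + e_2·(1) + e_3·(1) + e_4·(0) = 0
L: e_1·(1) + e_2·(-1) + e_3·(0) + e_4·(2) = 0
T: e_1·(-2) + e_2·(-2) + e_3·(-3) + e_4·(-1) = 0
Solving this homogeneous linear system for the smallest-integer solution (first nonzero entry positive) gives (1, 3, -3, 1).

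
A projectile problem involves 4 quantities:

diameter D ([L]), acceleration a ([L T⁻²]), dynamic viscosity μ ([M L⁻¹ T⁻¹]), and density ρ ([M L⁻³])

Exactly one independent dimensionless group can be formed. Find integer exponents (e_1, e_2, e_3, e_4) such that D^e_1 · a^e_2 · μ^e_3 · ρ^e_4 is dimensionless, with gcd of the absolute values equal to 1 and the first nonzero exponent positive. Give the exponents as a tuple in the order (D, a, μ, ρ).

(3, 1, -2, 2)

M: e_1·(0) + e_2·(0) + e_3·(1) + e_4·(1) = 0
L: e_1·(1) + e_2·(1) + e_3·(-1) + e_4·(-3) = 0
T: e_1·(0) + e_2·(-2) + e_3·(-1) + e_4·(0) = 0
Solving this homogeneous linear system for the smallest-integer solution (first nonzero entry positive) gives (3, 1, -2, 2).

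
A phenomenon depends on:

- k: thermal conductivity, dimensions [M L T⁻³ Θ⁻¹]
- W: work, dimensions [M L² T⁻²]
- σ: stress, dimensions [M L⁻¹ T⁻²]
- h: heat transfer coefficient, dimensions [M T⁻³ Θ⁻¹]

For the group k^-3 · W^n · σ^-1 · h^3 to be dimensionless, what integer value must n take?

Balance the M exponent: (1)·n from W, plus −3·(1) − (1) + 3·(1) = -1 from the rest, must sum to zero.
n − 1 = 0, so n = 1.

1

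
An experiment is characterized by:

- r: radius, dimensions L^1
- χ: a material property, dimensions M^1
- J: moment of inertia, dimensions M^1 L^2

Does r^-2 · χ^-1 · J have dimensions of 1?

Sum the exponent of each base dimension across the product:
  M: −2·[r]_M − [χ]_M + [J]_M = −2·(0) − (1) + (1) = 0
  L: −2·[r]_L − [χ]_L + [J]_L = −2·(1) − (0) + (2) = 0
  T: −2·[r]_T − [χ]_T + [J]_T = −2·(0) − (0) + (0) = 0
All base exponents vanish — dimensionless.

yes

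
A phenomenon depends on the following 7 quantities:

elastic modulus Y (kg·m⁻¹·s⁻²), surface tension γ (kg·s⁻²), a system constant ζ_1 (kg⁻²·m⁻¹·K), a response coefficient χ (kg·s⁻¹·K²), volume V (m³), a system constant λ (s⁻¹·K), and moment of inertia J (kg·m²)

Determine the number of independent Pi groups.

3

There are 7 variables and 4 base dimensions (M, L, T, Θ).
The dimension matrix has rank 4.
Independent dimensionless groups: 7 − 4 = 3.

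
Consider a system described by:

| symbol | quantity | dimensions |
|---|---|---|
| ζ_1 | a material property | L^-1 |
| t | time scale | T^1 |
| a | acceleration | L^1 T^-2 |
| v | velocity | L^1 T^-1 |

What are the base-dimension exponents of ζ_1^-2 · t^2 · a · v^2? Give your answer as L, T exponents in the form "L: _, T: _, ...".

L: 5, T: -2

Collect each base-dimension exponent across the product:
  L: −2·(-1) + 2·(0) + (1) + 2·(1) = 5
  T: −2·(0) + 2·(1) + (-2) + 2·(-1) = -2
So the dimensions are [L⁵ T⁻²].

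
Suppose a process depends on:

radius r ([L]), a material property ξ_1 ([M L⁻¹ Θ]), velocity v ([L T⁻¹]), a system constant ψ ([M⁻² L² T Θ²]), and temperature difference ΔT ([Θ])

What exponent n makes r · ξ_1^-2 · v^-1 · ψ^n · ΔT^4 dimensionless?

Balance the M exponent: (-2)·n from ψ, plus (0) − 2·(1) − (0) + 4·(0) = -2 from the rest, must sum to zero.
-2n − 2 = 0, so n = -1.

-1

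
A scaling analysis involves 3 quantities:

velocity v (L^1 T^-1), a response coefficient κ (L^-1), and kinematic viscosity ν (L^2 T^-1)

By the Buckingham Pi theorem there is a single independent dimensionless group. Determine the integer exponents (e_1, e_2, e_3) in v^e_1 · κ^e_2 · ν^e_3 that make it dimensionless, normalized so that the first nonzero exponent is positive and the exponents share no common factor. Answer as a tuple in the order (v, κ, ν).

(1, -1, -1)

L: e_1·(1) + e_2·(-1) + e_3·(2) = 0
T: e_1·(-1) + e_2·(0) + e_3·(-1) = 0
Solving this homogeneous linear system for the smallest-integer solution (first nonzero entry positive) gives (1, -1, -1).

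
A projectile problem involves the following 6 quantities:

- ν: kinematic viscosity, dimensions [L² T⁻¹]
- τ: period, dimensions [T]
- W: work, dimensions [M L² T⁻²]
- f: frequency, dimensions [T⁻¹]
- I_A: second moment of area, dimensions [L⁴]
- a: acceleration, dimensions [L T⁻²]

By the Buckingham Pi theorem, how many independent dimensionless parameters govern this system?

3

There are 6 variables and 3 base dimensions (M, L, T).
The dimension matrix has rank 3.
Independent dimensionless groups: 6 − 3 = 3.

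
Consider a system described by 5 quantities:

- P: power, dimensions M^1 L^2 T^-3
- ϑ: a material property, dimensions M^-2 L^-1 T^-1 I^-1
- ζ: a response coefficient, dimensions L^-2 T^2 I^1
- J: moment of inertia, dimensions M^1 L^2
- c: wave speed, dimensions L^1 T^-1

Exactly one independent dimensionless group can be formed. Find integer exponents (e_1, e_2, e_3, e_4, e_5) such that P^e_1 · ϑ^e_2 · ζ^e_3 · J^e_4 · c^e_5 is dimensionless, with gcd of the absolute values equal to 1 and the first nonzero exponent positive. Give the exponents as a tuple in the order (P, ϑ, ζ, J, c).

M: e_1·(1) + e_2·(-2) + e_3·(0) + e_4·(1) + e_5·(0) = 0
L: e_1·(2) + e_2·(-1) + e_3·(-2) + e_4·(2) + e_5·(1) = 0
T: e_1·(-3) + e_2·(-1) + e_3·(2) + e_4·(0) + e_5·(-1) = 0
I: e_1·(0) + e_2·(-1) + e_3·(1) + e_4·(0) + e_5·(0) = 0
Solving this homogeneous linear system for the smallest-integer solution (first nonzero entry positive) gives (2, 3, 3, 4, -3).

(2, 3, 3, 4, -3)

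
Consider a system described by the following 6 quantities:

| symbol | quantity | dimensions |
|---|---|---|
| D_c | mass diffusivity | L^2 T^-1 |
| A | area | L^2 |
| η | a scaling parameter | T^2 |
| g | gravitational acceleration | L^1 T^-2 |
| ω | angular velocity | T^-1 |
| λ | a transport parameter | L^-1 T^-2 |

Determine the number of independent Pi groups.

There are 6 variables and 2 base dimensions (L, T).
The dimension matrix has rank 2.
Independent dimensionless groups: 6 − 2 = 4.

4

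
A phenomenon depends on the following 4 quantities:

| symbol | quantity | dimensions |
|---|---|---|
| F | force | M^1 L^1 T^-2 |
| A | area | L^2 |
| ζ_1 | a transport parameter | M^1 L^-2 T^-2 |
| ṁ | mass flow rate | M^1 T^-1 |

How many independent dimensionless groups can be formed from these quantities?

1

There are 4 variables and 3 base dimensions (M, L, T).
The dimension matrix has rank 3.
Independent dimensionless groups: 4 − 3 = 1.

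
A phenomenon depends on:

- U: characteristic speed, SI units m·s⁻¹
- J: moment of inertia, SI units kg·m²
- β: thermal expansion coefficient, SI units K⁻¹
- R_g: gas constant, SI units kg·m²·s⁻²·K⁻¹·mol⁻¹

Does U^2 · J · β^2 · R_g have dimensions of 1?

no

Sum the exponent of each base dimension across the product:
  M: 2·[U]_M + [J]_M + 2·[β]_M + [R_g]_M = 2·(0) + (1) + 2·(0) + (1) = 2
  L: 2·[U]_L + [J]_L + 2·[β]_L + [R_g]_L = 2·(1) + (2) + 2·(0) + (2) = 6
  T: 2·[U]_T + [J]_T + 2·[β]_T + [R_g]_T = 2·(-1) + (0) + 2·(0) + (-2) = -4
  Θ: 2·[U]_Θ + [J]_Θ + 2·[β]_Θ + [R_g]_Θ = 2·(0) + (0) + 2·(-1) + (-1) = -3
  N: 2·[U]_N + [J]_N + 2·[β]_N + [R_g]_N = 2·(0) + (0) + 2·(0) + (-1) = -1
Net dimensions [M² L⁶ T⁻⁴ Θ⁻³ N⁻¹] ≠ [1] — not dimensionless.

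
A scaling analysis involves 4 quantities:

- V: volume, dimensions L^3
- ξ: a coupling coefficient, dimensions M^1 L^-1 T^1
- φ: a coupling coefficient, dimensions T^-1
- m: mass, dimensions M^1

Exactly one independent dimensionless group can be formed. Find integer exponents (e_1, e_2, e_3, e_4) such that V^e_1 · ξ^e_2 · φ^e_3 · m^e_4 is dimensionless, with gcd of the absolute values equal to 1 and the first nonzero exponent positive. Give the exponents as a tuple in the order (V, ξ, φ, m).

(1, 3, 3, -3)

M: e_1·(0) + e_2·(1) + e_3·(0) + e_4·(1) = 0
L: e_1·(3) + e_2·(-1) + e_3·(0) + e_4·(0) = 0
T: e_1·(0) + e_2·(1) + e_3·(-1) + e_4·(0) = 0
Solving this homogeneous linear system for the smallest-integer solution (first nonzero entry positive) gives (1, 3, 3, -3).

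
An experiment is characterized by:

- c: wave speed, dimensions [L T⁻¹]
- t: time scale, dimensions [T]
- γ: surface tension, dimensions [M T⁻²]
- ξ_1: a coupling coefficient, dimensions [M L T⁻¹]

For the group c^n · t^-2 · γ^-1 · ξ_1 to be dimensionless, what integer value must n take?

-1

Balance the L exponent: (1)·n from c, plus −2·(0) − (0) + (1) = 1 from the rest, must sum to zero.
n + 1 = 0, so n = -1.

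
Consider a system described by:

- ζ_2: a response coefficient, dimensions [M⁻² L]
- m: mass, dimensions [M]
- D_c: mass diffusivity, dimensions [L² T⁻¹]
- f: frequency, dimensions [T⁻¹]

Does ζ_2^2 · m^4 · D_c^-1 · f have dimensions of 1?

Sum the exponent of each base dimension across the product:
  M: 2·[ζ_2]_M + 4·[m]_M − [D_c]_M + [f]_M = 2·(-2) + 4·(1) − (0) + (0) = 0
  L: 2·[ζ_2]_L + 4·[m]_L − [D_c]_L + [f]_L = 2·(1) + 4·(0) − (2) + (0) = 0
  T: 2·[ζ_2]_T + 4·[m]_T − [D_c]_T + [f]_T = 2·(0) + 4·(0) − (-1) + (-1) = 0
All base exponents vanish — dimensionless.

yes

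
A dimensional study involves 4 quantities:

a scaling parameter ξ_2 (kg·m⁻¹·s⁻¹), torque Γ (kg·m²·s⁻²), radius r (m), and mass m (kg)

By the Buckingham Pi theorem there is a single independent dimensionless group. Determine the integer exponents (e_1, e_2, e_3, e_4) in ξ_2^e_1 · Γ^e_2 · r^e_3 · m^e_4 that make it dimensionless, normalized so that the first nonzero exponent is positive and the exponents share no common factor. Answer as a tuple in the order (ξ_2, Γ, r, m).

(2, -1, 4, -1)

M: e_1·(1) + e_2·(1) + e_3·(0) + e_4·(1) = 0
L: e_1·(-1) + e_2·(2) + e_3·(1) + e_4·(0) = 0
T: e_1·(-1) + e_2·(-2) + e_3·(0) + e_4·(0) = 0
Solving this homogeneous linear system for the smallest-integer solution (first nonzero entry positive) gives (2, -1, 4, -1).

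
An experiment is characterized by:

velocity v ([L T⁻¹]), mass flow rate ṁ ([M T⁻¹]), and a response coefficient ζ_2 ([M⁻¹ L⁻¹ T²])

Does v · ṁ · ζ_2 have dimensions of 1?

yes

Sum the exponent of each base dimension across the product:
  M: [v]_M + [ṁ]_M + [ζ_2]_M = (0) + (1) + (-1) = 0
  L: [v]_L + [ṁ]_L + [ζ_2]_L = (1) + (0) + (-1) = 0
  T: [v]_T + [ṁ]_T + [ζ_2]_T = (-1) + (-1) + (2) = 0
All base exponents vanish — dimensionless.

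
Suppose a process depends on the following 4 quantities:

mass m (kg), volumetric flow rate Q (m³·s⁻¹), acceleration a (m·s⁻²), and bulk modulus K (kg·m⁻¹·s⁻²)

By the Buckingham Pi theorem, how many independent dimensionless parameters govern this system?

There are 4 variables and 3 base dimensions (M, L, T).
The dimension matrix has rank 3.
Independent dimensionless groups: 4 − 3 = 1.

1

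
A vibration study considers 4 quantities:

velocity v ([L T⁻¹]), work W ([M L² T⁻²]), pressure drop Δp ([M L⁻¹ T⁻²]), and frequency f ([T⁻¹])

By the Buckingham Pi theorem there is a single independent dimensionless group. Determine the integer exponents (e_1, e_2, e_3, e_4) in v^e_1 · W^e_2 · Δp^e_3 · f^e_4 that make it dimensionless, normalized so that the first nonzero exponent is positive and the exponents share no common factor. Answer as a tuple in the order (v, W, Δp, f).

M: e_1·(0) + e_2·(1) + e_3·(1) + e_4·(0) = 0
L: e_1·(1) + e_2·(2) + e_3·(-1) + e_4·(0) = 0
T: e_1·(-1) + e_2·(-2) + e_3·(-2) + e_4·(-1) = 0
Solving this homogeneous linear system for the smallest-integer solution (first nonzero entry positive) gives (3, -1, 1, -3).

(3, -1, 1, -3)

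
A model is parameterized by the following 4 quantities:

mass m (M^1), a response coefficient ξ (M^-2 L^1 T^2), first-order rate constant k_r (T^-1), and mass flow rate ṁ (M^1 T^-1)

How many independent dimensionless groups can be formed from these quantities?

1

There are 4 variables and 3 base dimensions (M, L, T).
The dimension matrix has rank 3.
Independent dimensionless groups: 4 − 3 = 1.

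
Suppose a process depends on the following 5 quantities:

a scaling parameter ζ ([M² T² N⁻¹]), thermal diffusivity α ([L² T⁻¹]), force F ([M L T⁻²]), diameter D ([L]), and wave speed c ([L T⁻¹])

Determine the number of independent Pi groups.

1

There are 5 variables and 4 base dimensions (M, L, T, N).
The dimension matrix has rank 4.
Independent dimensionless groups: 5 − 4 = 1.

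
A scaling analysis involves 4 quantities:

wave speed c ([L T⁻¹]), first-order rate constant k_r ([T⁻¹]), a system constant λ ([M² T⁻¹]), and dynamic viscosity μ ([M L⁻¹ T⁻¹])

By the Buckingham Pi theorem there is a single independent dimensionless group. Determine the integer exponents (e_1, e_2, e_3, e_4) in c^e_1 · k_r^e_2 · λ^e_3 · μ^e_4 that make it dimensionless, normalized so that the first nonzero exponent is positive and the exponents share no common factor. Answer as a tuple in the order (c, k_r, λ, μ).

(2, -3, -1, 2)

M: e_1·(0) + e_2·(0) + e_3·(2) + e_4·(1) = 0
L: e_1·(1) + e_2·(0) + e_3·(0) + e_4·(-1) = 0
T: e_1·(-1) + e_2·(-1) + e_3·(-1) + e_4·(-1) = 0
Solving this homogeneous linear system for the smallest-integer solution (first nonzero entry positive) gives (2, -3, -1, 2).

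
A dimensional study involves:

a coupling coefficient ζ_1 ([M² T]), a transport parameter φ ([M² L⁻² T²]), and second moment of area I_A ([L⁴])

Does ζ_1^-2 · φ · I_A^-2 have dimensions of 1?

Sum the exponent of each base dimension across the product:
  M: −2·[ζ_1]_M + [φ]_M − 2·[I_A]_M = −2·(2) + (2) − 2·(0) = -2
  L: −2·[ζ_1]_L + [φ]_L − 2·[I_A]_L = −2·(0) + (-2) − 2·(4) = -10
  T: −2·[ζ_1]_T + [φ]_T − 2·[I_A]_T = −2·(1) + (2) − 2·(0) = 0
Net dimensions [M⁻² L⁻¹⁰] ≠ [1] — not dimensionless.

no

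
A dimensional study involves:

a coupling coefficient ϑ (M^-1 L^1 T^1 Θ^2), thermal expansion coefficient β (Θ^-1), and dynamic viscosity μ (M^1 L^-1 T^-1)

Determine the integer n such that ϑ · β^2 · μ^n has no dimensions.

1

Balance the M exponent: (1)·n from μ, plus (-1) + 2·(0) = -1 from the rest, must sum to zero.
n − 1 = 0, so n = 1.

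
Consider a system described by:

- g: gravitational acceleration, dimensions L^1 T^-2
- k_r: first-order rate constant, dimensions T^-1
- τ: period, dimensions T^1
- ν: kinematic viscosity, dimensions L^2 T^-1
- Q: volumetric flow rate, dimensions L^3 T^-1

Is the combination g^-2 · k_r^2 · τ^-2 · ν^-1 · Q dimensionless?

no

Sum the exponent of each base dimension across the product:
  L: −2·[g]_L + 2·[k_r]_L − 2·[τ]_L − [ν]_L + [Q]_L = −2·(1) + 2·(0) − 2·(0) − (2) + (3) = -1
  T: −2·[g]_T + 2·[k_r]_T − 2·[τ]_T − [ν]_T + [Q]_T = −2·(-2) + 2·(-1) − 2·(1) − (-1) + (-1) = 0
Net dimensions [L⁻¹] ≠ [1] — not dimensionless.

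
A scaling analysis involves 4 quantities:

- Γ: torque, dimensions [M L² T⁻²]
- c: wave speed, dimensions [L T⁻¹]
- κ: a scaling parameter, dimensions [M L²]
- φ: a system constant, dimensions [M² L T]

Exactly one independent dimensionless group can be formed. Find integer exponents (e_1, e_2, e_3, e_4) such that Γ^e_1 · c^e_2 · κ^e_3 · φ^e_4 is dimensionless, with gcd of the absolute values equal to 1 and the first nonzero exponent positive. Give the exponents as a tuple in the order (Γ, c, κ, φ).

(1, -3, 1, -1)

M: e_1·(1) + e_2·(0) + e_3·(1) + e_4·(2) = 0
L: e_1·(2) + e_2·(1) + e_3·(2) + e_4·(1) = 0
T: e_1·(-2) + e_2·(-1) + e_3·(0) + e_4·(1) = 0
Solving this homogeneous linear system for the smallest-integer solution (first nonzero entry positive) gives (1, -3, 1, -1).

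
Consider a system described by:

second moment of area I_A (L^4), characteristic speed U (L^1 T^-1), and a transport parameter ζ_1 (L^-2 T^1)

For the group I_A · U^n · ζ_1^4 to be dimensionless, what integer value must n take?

4

Balance the L exponent: (1)·n from U, plus (4) + 4·(-2) = -4 from the rest, must sum to zero.
n − 4 = 0, so n = 4.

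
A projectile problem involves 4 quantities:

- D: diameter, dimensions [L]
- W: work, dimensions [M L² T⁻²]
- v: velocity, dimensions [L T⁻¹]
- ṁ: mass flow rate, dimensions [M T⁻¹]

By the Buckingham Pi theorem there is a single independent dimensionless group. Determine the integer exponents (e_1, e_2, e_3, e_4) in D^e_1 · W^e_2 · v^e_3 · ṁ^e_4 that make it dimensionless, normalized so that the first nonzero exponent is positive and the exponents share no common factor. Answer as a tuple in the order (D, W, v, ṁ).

M: e_1·(0) + e_2·(1) + e_3·(0) + e_4·(1) = 0
L: e_1·(1) + e_2·(2) + e_3·(1) + e_4·(0) = 0
T: e_1·(0) + e_2·(-2) + e_3·(-1) + e_4·(-1) = 0
Solving this homogeneous linear system for the smallest-integer solution (first nonzero entry positive) gives (1, -1, 1, 1).

(1, -1, 1, 1)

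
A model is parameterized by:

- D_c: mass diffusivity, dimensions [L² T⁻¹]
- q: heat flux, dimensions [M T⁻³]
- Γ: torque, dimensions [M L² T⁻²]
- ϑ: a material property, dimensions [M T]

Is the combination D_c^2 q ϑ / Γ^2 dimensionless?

Sum the exponent of each base dimension across the product:
  M: 2·[D_c]_M + [q]_M − 2·[Γ]_M + [ϑ]_M = 2·(0) + (1) − 2·(1) + (1) = 0
  L: 2·[D_c]_L + [q]_L − 2·[Γ]_L + [ϑ]_L = 2·(2) + (0) − 2·(2) + (0) = 0
  T: 2·[D_c]_T + [q]_T − 2·[Γ]_T + [ϑ]_T = 2·(-1) + (-3) − 2·(-2) + (1) = 0
All base exponents vanish — dimensionless.

yes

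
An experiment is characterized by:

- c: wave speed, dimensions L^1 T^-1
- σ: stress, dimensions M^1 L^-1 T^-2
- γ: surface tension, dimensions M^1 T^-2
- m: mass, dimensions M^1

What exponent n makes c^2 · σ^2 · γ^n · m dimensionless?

Balance the M exponent: (1)·n from γ, plus 2·(0) + 2·(1) + (1) = 3 from the rest, must sum to zero.
n + 3 = 0, so n = -3.

-3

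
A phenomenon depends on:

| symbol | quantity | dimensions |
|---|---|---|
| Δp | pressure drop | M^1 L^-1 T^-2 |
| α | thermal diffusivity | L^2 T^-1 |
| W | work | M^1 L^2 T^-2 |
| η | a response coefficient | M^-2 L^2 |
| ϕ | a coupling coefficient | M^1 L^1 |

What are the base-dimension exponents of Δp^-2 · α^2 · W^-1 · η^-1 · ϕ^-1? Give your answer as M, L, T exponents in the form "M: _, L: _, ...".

Collect each base-dimension exponent across the product:
  M: −2·(1) + 2·(0) − (1) − (-2) − (1) = -2
  L: −2·(-1) + 2·(2) − (2) − (2) − (1) = 1
  T: −2·(-2) + 2·(-1) − (-2) − (0) − (0) = 4
So the dimensions are [M⁻² L T⁴].

M: -2, L: 1, T: 4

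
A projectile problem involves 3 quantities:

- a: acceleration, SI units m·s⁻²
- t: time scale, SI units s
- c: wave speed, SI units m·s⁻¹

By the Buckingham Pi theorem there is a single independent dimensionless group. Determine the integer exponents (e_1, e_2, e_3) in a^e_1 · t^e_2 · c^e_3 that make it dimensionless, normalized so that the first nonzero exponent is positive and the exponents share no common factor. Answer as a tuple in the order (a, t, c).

L: e_1·(1) + e_2·(0) + e_3·(1) = 0
T: e_1·(-2) + e_2·(1) + e_3·(-1) = 0
Solving this homogeneous linear system for the smallest-integer solution (first nonzero entry positive) gives (1, 1, -1).

(1, 1, -1)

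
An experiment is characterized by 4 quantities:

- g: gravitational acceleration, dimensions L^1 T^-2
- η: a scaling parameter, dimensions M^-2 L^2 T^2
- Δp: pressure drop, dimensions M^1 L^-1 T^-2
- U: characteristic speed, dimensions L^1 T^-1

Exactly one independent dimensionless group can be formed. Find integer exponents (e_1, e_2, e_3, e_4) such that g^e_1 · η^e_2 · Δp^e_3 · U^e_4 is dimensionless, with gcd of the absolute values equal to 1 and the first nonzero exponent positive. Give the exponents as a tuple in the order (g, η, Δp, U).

M: e_1·(0) + e_2·(-2) + e_3·(1) + e_4·(0) = 0
L: e_1·(1) + e_2·(2) + e_3·(-1) + e_4·(1) = 0
T: e_1·(-2) + e_2·(2) + e_3·(-2) + e_4·(-1) = 0
Solving this homogeneous linear system for the smallest-integer solution (first nonzero entry positive) gives (2, -1, -2, -2).

(2, -1, -2, -2)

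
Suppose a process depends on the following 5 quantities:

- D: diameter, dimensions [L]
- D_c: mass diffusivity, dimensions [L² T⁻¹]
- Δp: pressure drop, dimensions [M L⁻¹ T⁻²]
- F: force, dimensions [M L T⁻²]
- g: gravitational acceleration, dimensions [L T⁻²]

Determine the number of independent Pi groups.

There are 5 variables and 3 base dimensions (M, L, T).
The dimension matrix has rank 3.
Independent dimensionless groups: 5 − 3 = 2.

2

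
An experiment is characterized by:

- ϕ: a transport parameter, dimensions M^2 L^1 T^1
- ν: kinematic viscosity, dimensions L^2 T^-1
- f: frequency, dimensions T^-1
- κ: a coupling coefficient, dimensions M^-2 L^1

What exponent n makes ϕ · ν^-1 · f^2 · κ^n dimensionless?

Balance the M exponent: (-2)·n from κ, plus (2) − (0) + 2·(0) = 2 from the rest, must sum to zero.
-2n + 2 = 0, so n = 1.

1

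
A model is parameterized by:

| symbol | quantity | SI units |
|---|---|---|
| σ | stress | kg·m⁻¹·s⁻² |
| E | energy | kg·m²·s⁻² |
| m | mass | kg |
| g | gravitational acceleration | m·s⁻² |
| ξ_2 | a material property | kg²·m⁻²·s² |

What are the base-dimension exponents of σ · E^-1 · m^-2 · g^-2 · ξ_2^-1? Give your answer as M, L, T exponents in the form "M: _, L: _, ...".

Collect each base-dimension exponent across the product:
  M: (1) − (1) − 2·(1) − 2·(0) − (2) = -4
  L: (-1) − (2) − 2·(0) − 2·(1) − (-2) = -3
  T: (-2) − (-2) − 2·(0) − 2·(-2) − (2) = 2
So the dimensions are [M⁻⁴ L⁻³ T²].

M: -4, L: -3, T: 2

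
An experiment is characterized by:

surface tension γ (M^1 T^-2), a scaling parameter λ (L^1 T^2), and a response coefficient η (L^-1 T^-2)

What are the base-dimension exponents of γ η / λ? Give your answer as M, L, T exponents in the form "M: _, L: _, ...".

Collect each base-dimension exponent across the product:
  M: (1) − (0) + (0) = 1
  L: (0) − (1) + (-1) = -2
  T: (-2) − (2) + (-2) = -6
So the dimensions are [M L⁻² T⁻⁶].

M: 1, L: -2, T: -6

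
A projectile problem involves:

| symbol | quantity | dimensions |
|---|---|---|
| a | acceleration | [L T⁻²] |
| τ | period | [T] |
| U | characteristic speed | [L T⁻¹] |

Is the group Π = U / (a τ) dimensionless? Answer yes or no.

Sum the exponent of each base dimension across the product:
  L: −[a]_L − [τ]_L + [U]_L = −(1) − (0) + (1) = 0
  T: −[a]_T − [τ]_T + [U]_T = −(-2) − (1) + (-1) = 0
All base exponents vanish — dimensionless.

yes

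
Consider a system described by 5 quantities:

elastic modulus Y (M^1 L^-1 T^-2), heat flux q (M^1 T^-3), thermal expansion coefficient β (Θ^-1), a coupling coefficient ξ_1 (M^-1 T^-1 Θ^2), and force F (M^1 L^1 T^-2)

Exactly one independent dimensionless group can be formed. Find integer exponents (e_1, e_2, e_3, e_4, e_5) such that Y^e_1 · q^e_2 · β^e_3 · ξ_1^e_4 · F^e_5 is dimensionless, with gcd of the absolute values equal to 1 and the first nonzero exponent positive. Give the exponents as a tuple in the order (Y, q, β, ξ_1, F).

(2, -3, 2, 1, 2)

M: e_1·(1) + e_2·(1) + e_3·(0) + e_4·(-1) + e_5·(1) = 0
L: e_1·(-1) + e_2·(0) + e_3·(0) + e_4·(0) + e_5·(1) = 0
T: e_1·(-2) + e_2·(-3) + e_3·(0) + e_4·(-1) + e_5·(-2) = 0
Θ: e_1·(0) + e_2·(0) + e_3·(-1) + e_4·(2) + e_5·(0) = 0
Solving this homogeneous linear system for the smallest-integer solution (first nonzero entry positive) gives (2, -3, 2, 1, 2).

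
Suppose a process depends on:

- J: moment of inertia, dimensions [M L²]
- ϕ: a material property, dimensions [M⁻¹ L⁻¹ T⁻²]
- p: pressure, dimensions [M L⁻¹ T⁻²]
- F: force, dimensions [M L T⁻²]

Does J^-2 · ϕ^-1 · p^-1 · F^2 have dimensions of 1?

Sum the exponent of each base dimension across the product:
  M: −2·[J]_M − [ϕ]_M − [p]_M + 2·[F]_M = −2·(1) − (-1) − (1) + 2·(1) = 0
  L: −2·[J]_L − [ϕ]_L − [p]_L + 2·[F]_L = −2·(2) − (-1) − (-1) + 2·(1) = 0
  T: −2·[J]_T − [ϕ]_T − [p]_T + 2·[F]_T = −2·(0) − (-2) − (-2) + 2·(-2) = 0
All base exponents vanish — dimensionless.

yes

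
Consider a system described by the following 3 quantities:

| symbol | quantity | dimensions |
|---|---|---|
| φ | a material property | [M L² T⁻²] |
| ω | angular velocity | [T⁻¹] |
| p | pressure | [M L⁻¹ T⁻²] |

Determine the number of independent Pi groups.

There are 3 variables and 3 base dimensions (M, L, T).
The dimension matrix has rank 3.
Independent dimensionless groups: 3 − 3 = 0.

0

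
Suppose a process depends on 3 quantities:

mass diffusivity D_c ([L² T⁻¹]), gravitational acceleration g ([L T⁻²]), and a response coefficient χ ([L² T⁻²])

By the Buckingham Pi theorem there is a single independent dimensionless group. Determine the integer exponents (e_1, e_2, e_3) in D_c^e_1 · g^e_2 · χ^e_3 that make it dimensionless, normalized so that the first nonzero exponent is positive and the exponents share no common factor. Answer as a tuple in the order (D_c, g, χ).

L: e_1·(2) + e_2·(1) + e_3·(2) = 0
T: e_1·(-1) + e_2·(-2) + e_3·(-2) = 0
Solving this homogeneous linear system for the smallest-integer solution (first nonzero entry positive) gives (2, 2, -3).

(2, 2, -3)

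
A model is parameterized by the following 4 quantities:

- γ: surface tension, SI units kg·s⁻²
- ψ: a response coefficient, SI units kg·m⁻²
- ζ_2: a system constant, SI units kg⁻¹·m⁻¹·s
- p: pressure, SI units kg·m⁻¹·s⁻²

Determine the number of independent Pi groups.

1

There are 4 variables and 3 base dimensions (M, L, T).
The dimension matrix has rank 3.
Independent dimensionless groups: 4 − 3 = 1.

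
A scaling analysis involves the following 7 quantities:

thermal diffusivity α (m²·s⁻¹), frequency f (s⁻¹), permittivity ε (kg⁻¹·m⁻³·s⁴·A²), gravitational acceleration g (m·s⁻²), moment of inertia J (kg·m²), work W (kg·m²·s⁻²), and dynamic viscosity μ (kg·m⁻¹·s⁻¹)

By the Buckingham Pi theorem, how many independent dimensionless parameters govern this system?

There are 7 variables and 4 base dimensions (M, L, T, I).
The dimension matrix has rank 4.
Independent dimensionless groups: 7 − 4 = 3.

3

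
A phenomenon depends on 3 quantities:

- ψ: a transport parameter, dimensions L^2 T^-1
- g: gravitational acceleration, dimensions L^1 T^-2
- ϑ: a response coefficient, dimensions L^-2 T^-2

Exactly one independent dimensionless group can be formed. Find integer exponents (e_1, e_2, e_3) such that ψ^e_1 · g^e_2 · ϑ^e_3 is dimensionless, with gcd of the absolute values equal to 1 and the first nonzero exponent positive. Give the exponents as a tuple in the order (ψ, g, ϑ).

L: e_1·(2) + e_2·(1) + e_3·(-2) = 0
T: e_1·(-1) + e_2·(-2) + e_3·(-2) = 0
Solving this homogeneous linear system for the smallest-integer solution (first nonzero entry positive) gives (2, -2, 1).

(2, -2, 1)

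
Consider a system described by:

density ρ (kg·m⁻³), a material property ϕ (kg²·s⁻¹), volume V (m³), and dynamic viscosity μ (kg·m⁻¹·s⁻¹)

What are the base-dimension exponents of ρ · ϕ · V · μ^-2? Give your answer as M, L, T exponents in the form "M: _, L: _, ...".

Collect each base-dimension exponent across the product:
  M: (1) + (2) + (0) − 2·(1) = 1
  L: (-3) + (0) + (3) − 2·(-1) = 2
  T: (0) + (-1) + (0) − 2·(-1) = 1
So the dimensions are [M L² T].

M: 1, L: 2, T: 1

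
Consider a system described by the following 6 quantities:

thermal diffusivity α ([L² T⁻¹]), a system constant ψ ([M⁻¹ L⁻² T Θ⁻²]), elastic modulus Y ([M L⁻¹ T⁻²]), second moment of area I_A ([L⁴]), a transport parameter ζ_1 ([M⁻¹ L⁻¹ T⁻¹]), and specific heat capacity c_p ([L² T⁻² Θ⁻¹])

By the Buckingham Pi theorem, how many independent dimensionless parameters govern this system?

There are 6 variables and 4 base dimensions (M, L, T, Θ).
The dimension matrix has rank 4.
Independent dimensionless groups: 6 − 4 = 2.

2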